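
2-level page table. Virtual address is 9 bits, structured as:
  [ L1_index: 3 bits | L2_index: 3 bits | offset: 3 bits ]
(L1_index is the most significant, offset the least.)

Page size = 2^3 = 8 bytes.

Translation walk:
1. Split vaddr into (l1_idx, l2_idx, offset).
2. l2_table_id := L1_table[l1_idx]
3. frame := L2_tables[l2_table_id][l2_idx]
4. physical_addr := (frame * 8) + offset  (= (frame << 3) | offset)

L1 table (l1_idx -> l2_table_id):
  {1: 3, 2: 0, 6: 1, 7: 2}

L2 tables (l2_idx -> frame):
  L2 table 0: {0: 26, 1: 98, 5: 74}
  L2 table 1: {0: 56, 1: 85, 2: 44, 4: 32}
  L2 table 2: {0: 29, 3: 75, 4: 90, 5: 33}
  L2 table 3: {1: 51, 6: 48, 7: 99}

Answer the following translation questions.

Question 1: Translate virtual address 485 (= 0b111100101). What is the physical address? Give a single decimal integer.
Answer: 725

Derivation:
vaddr = 485 = 0b111100101
Split: l1_idx=7, l2_idx=4, offset=5
L1[7] = 2
L2[2][4] = 90
paddr = 90 * 8 + 5 = 725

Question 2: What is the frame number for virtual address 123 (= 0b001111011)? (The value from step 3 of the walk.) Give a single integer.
vaddr = 123: l1_idx=1, l2_idx=7
L1[1] = 3; L2[3][7] = 99

Answer: 99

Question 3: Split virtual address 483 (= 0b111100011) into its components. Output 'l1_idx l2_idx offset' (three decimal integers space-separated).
Answer: 7 4 3

Derivation:
vaddr = 483 = 0b111100011
  top 3 bits -> l1_idx = 7
  next 3 bits -> l2_idx = 4
  bottom 3 bits -> offset = 3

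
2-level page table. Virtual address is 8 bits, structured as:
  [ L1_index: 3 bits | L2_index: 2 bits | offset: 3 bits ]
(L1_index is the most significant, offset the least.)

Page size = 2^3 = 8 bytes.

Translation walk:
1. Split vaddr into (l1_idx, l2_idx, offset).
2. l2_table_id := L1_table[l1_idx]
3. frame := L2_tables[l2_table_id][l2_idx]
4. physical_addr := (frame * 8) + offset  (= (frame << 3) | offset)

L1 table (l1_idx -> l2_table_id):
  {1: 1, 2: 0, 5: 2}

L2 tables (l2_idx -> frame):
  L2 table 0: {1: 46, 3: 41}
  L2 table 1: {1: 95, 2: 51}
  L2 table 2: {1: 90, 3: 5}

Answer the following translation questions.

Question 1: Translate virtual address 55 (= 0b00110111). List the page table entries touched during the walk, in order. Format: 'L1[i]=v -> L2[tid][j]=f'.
vaddr = 55 = 0b00110111
Split: l1_idx=1, l2_idx=2, offset=7

Answer: L1[1]=1 -> L2[1][2]=51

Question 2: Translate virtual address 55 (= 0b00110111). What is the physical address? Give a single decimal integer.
Answer: 415

Derivation:
vaddr = 55 = 0b00110111
Split: l1_idx=1, l2_idx=2, offset=7
L1[1] = 1
L2[1][2] = 51
paddr = 51 * 8 + 7 = 415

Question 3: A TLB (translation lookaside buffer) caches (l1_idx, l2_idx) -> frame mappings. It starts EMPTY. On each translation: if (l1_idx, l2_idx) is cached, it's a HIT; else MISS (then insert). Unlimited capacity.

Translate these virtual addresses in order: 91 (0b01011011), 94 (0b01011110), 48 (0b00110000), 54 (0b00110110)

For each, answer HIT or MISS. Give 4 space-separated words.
Answer: MISS HIT MISS HIT

Derivation:
vaddr=91: (2,3) not in TLB -> MISS, insert
vaddr=94: (2,3) in TLB -> HIT
vaddr=48: (1,2) not in TLB -> MISS, insert
vaddr=54: (1,2) in TLB -> HIT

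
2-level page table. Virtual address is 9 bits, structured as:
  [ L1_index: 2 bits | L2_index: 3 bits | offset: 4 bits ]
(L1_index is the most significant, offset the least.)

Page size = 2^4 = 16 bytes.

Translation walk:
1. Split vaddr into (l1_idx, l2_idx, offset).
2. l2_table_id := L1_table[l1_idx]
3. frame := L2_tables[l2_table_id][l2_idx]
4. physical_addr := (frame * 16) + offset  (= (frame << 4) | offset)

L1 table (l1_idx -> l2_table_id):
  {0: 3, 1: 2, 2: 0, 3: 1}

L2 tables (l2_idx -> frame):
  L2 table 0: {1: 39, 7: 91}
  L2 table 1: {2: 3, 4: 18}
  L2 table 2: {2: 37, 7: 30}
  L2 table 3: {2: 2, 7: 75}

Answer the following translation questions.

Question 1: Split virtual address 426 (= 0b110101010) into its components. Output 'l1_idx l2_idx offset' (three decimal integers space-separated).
Answer: 3 2 10

Derivation:
vaddr = 426 = 0b110101010
  top 2 bits -> l1_idx = 3
  next 3 bits -> l2_idx = 2
  bottom 4 bits -> offset = 10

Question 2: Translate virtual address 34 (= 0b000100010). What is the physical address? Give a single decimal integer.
Answer: 34

Derivation:
vaddr = 34 = 0b000100010
Split: l1_idx=0, l2_idx=2, offset=2
L1[0] = 3
L2[3][2] = 2
paddr = 2 * 16 + 2 = 34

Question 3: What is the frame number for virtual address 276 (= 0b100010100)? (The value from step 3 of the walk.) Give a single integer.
Answer: 39

Derivation:
vaddr = 276: l1_idx=2, l2_idx=1
L1[2] = 0; L2[0][1] = 39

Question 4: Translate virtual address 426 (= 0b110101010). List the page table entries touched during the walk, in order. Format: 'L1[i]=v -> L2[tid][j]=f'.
Answer: L1[3]=1 -> L2[1][2]=3

Derivation:
vaddr = 426 = 0b110101010
Split: l1_idx=3, l2_idx=2, offset=10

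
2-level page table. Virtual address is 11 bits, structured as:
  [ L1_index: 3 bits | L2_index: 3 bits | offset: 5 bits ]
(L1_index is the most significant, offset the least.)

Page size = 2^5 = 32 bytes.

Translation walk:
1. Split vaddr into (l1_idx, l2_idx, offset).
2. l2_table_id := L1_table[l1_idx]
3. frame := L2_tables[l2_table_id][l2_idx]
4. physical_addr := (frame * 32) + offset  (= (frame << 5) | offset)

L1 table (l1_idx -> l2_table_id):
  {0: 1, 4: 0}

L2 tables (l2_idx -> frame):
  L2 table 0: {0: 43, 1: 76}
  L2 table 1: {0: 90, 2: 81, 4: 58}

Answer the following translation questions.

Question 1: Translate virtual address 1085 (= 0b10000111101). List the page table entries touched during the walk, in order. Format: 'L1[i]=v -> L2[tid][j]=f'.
vaddr = 1085 = 0b10000111101
Split: l1_idx=4, l2_idx=1, offset=29

Answer: L1[4]=0 -> L2[0][1]=76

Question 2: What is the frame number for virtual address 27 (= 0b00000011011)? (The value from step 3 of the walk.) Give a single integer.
Answer: 90

Derivation:
vaddr = 27: l1_idx=0, l2_idx=0
L1[0] = 1; L2[1][0] = 90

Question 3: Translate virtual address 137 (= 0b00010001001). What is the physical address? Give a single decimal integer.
Answer: 1865

Derivation:
vaddr = 137 = 0b00010001001
Split: l1_idx=0, l2_idx=4, offset=9
L1[0] = 1
L2[1][4] = 58
paddr = 58 * 32 + 9 = 1865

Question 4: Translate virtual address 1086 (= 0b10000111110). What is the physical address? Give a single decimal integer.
Answer: 2462

Derivation:
vaddr = 1086 = 0b10000111110
Split: l1_idx=4, l2_idx=1, offset=30
L1[4] = 0
L2[0][1] = 76
paddr = 76 * 32 + 30 = 2462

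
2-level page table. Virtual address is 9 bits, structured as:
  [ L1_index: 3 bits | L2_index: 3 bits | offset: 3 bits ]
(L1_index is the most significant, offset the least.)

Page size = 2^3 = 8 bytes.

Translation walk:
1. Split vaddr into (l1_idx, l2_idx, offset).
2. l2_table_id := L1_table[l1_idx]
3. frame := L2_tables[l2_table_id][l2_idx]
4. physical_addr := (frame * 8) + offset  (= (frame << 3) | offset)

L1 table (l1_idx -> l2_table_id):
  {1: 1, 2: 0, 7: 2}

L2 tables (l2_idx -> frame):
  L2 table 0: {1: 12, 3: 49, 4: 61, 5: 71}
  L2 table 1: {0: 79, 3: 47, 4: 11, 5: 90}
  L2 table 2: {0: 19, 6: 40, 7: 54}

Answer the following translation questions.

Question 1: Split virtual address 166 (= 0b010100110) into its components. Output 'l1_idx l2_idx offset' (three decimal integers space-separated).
Answer: 2 4 6

Derivation:
vaddr = 166 = 0b010100110
  top 3 bits -> l1_idx = 2
  next 3 bits -> l2_idx = 4
  bottom 3 bits -> offset = 6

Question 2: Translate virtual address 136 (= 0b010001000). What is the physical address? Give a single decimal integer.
vaddr = 136 = 0b010001000
Split: l1_idx=2, l2_idx=1, offset=0
L1[2] = 0
L2[0][1] = 12
paddr = 12 * 8 + 0 = 96

Answer: 96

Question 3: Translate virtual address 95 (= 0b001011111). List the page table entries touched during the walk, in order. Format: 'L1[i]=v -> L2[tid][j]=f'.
Answer: L1[1]=1 -> L2[1][3]=47

Derivation:
vaddr = 95 = 0b001011111
Split: l1_idx=1, l2_idx=3, offset=7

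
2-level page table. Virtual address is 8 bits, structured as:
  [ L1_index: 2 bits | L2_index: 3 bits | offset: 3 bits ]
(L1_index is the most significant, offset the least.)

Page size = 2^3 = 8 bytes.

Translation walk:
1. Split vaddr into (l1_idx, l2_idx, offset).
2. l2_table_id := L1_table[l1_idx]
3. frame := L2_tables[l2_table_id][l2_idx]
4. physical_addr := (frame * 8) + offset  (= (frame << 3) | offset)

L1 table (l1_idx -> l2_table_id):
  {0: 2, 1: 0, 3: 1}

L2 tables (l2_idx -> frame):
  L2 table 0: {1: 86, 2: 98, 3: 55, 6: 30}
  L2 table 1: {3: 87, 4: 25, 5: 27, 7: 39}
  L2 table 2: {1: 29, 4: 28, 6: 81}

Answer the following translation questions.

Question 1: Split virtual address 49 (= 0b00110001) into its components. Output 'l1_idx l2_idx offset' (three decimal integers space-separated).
Answer: 0 6 1

Derivation:
vaddr = 49 = 0b00110001
  top 2 bits -> l1_idx = 0
  next 3 bits -> l2_idx = 6
  bottom 3 bits -> offset = 1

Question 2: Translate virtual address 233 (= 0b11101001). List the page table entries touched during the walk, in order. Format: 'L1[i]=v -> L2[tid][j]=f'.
vaddr = 233 = 0b11101001
Split: l1_idx=3, l2_idx=5, offset=1

Answer: L1[3]=1 -> L2[1][5]=27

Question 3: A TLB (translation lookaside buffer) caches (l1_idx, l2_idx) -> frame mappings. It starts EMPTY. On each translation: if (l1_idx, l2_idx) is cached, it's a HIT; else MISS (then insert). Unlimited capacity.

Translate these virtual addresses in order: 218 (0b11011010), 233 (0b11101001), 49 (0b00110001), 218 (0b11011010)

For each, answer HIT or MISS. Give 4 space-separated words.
Answer: MISS MISS MISS HIT

Derivation:
vaddr=218: (3,3) not in TLB -> MISS, insert
vaddr=233: (3,5) not in TLB -> MISS, insert
vaddr=49: (0,6) not in TLB -> MISS, insert
vaddr=218: (3,3) in TLB -> HIT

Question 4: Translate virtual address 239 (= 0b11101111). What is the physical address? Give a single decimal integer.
Answer: 223

Derivation:
vaddr = 239 = 0b11101111
Split: l1_idx=3, l2_idx=5, offset=7
L1[3] = 1
L2[1][5] = 27
paddr = 27 * 8 + 7 = 223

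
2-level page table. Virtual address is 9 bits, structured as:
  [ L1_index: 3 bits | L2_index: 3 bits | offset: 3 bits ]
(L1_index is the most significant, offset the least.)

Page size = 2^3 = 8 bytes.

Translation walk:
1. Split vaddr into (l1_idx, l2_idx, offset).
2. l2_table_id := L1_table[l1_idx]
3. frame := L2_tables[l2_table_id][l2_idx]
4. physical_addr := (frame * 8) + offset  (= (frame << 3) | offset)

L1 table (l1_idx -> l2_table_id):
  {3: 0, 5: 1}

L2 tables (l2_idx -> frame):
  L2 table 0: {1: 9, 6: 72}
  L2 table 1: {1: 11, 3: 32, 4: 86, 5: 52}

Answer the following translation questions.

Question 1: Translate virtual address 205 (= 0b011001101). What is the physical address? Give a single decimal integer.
vaddr = 205 = 0b011001101
Split: l1_idx=3, l2_idx=1, offset=5
L1[3] = 0
L2[0][1] = 9
paddr = 9 * 8 + 5 = 77

Answer: 77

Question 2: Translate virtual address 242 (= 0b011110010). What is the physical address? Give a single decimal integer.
vaddr = 242 = 0b011110010
Split: l1_idx=3, l2_idx=6, offset=2
L1[3] = 0
L2[0][6] = 72
paddr = 72 * 8 + 2 = 578

Answer: 578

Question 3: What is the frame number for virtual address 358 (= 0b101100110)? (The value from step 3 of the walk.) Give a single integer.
vaddr = 358: l1_idx=5, l2_idx=4
L1[5] = 1; L2[1][4] = 86

Answer: 86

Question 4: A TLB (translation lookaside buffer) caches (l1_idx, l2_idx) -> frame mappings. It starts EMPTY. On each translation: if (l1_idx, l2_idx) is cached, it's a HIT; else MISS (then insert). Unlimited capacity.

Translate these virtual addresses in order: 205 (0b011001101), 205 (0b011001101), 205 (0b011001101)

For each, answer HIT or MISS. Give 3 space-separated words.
vaddr=205: (3,1) not in TLB -> MISS, insert
vaddr=205: (3,1) in TLB -> HIT
vaddr=205: (3,1) in TLB -> HIT

Answer: MISS HIT HIT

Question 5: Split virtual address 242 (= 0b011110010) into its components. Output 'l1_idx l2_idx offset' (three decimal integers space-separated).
vaddr = 242 = 0b011110010
  top 3 bits -> l1_idx = 3
  next 3 bits -> l2_idx = 6
  bottom 3 bits -> offset = 2

Answer: 3 6 2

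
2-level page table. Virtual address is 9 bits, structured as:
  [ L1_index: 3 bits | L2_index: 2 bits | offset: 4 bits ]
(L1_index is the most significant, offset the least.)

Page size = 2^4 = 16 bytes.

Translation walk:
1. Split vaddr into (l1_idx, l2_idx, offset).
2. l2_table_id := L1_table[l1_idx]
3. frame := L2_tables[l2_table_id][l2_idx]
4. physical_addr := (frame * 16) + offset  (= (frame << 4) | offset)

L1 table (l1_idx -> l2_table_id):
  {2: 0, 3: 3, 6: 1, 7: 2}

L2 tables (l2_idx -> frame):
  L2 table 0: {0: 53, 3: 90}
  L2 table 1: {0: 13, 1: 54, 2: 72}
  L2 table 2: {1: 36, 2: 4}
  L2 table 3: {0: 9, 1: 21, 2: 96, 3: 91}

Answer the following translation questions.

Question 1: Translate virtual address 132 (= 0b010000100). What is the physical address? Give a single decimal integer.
vaddr = 132 = 0b010000100
Split: l1_idx=2, l2_idx=0, offset=4
L1[2] = 0
L2[0][0] = 53
paddr = 53 * 16 + 4 = 852

Answer: 852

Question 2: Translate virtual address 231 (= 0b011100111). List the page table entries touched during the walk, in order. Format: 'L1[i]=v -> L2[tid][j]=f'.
vaddr = 231 = 0b011100111
Split: l1_idx=3, l2_idx=2, offset=7

Answer: L1[3]=3 -> L2[3][2]=96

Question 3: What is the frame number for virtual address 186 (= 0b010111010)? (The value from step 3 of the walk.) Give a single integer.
vaddr = 186: l1_idx=2, l2_idx=3
L1[2] = 0; L2[0][3] = 90

Answer: 90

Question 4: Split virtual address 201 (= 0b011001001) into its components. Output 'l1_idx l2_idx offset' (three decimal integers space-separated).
vaddr = 201 = 0b011001001
  top 3 bits -> l1_idx = 3
  next 2 bits -> l2_idx = 0
  bottom 4 bits -> offset = 9

Answer: 3 0 9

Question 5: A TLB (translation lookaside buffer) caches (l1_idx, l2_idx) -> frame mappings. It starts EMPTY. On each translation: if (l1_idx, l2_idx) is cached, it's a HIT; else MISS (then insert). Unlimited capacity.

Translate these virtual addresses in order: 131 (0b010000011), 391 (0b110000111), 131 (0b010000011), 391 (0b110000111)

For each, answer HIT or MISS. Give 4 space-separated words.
vaddr=131: (2,0) not in TLB -> MISS, insert
vaddr=391: (6,0) not in TLB -> MISS, insert
vaddr=131: (2,0) in TLB -> HIT
vaddr=391: (6,0) in TLB -> HIT

Answer: MISS MISS HIT HIT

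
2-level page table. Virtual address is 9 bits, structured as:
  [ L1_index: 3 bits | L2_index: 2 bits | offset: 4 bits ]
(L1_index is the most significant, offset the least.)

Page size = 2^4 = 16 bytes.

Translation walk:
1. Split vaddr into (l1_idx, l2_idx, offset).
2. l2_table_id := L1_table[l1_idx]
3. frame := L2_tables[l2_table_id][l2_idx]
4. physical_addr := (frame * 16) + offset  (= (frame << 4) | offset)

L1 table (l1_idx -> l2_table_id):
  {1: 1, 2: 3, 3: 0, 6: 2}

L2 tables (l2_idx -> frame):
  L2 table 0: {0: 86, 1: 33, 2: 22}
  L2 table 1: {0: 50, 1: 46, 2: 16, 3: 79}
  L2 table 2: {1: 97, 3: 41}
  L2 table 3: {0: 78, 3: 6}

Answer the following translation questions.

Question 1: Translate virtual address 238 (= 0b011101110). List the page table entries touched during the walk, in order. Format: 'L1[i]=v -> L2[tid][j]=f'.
Answer: L1[3]=0 -> L2[0][2]=22

Derivation:
vaddr = 238 = 0b011101110
Split: l1_idx=3, l2_idx=2, offset=14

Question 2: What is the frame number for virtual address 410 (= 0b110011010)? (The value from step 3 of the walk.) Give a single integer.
Answer: 97

Derivation:
vaddr = 410: l1_idx=6, l2_idx=1
L1[6] = 2; L2[2][1] = 97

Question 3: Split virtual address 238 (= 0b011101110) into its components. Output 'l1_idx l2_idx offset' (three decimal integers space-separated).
Answer: 3 2 14

Derivation:
vaddr = 238 = 0b011101110
  top 3 bits -> l1_idx = 3
  next 2 bits -> l2_idx = 2
  bottom 4 bits -> offset = 14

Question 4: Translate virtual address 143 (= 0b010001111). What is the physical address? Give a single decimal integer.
vaddr = 143 = 0b010001111
Split: l1_idx=2, l2_idx=0, offset=15
L1[2] = 3
L2[3][0] = 78
paddr = 78 * 16 + 15 = 1263

Answer: 1263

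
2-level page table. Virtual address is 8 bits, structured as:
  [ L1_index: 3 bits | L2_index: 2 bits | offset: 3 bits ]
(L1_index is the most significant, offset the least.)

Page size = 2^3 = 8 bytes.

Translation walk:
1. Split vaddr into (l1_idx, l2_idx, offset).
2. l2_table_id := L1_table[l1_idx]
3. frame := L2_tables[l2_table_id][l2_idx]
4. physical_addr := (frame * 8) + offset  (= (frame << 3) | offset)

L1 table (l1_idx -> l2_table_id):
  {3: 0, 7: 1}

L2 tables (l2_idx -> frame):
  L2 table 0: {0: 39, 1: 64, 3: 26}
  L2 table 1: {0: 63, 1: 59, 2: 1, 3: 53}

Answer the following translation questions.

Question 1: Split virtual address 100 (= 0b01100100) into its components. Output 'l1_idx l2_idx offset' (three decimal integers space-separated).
Answer: 3 0 4

Derivation:
vaddr = 100 = 0b01100100
  top 3 bits -> l1_idx = 3
  next 2 bits -> l2_idx = 0
  bottom 3 bits -> offset = 4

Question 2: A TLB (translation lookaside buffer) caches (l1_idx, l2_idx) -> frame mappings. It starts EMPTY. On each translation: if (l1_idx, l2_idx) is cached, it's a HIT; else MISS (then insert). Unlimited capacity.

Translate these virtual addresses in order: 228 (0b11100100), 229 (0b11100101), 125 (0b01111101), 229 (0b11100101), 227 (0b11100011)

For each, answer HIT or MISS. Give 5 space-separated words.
Answer: MISS HIT MISS HIT HIT

Derivation:
vaddr=228: (7,0) not in TLB -> MISS, insert
vaddr=229: (7,0) in TLB -> HIT
vaddr=125: (3,3) not in TLB -> MISS, insert
vaddr=229: (7,0) in TLB -> HIT
vaddr=227: (7,0) in TLB -> HIT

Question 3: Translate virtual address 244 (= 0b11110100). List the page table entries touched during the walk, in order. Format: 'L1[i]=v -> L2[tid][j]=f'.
Answer: L1[7]=1 -> L2[1][2]=1

Derivation:
vaddr = 244 = 0b11110100
Split: l1_idx=7, l2_idx=2, offset=4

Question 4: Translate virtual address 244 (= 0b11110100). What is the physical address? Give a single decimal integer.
vaddr = 244 = 0b11110100
Split: l1_idx=7, l2_idx=2, offset=4
L1[7] = 1
L2[1][2] = 1
paddr = 1 * 8 + 4 = 12

Answer: 12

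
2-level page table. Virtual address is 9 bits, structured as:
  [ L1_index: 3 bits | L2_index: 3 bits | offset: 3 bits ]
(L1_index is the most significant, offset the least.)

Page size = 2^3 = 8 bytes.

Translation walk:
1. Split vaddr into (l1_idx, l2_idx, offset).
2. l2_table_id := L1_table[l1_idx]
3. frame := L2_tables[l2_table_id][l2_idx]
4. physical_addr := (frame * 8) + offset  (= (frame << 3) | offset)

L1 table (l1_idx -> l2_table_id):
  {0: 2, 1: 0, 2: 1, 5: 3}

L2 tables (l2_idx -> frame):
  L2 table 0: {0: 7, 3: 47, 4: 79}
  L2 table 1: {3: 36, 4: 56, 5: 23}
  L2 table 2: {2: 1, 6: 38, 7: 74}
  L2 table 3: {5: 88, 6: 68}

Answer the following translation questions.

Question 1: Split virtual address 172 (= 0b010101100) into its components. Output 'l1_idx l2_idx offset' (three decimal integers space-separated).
Answer: 2 5 4

Derivation:
vaddr = 172 = 0b010101100
  top 3 bits -> l1_idx = 2
  next 3 bits -> l2_idx = 5
  bottom 3 bits -> offset = 4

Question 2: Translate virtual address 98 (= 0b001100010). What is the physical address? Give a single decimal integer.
Answer: 634

Derivation:
vaddr = 98 = 0b001100010
Split: l1_idx=1, l2_idx=4, offset=2
L1[1] = 0
L2[0][4] = 79
paddr = 79 * 8 + 2 = 634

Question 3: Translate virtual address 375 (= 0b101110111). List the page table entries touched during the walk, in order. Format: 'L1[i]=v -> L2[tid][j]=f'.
vaddr = 375 = 0b101110111
Split: l1_idx=5, l2_idx=6, offset=7

Answer: L1[5]=3 -> L2[3][6]=68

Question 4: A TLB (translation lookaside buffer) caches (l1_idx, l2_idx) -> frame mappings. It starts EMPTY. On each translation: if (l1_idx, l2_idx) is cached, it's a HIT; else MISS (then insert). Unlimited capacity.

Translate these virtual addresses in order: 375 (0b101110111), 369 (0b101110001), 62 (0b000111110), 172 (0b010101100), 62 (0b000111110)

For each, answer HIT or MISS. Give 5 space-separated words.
Answer: MISS HIT MISS MISS HIT

Derivation:
vaddr=375: (5,6) not in TLB -> MISS, insert
vaddr=369: (5,6) in TLB -> HIT
vaddr=62: (0,7) not in TLB -> MISS, insert
vaddr=172: (2,5) not in TLB -> MISS, insert
vaddr=62: (0,7) in TLB -> HIT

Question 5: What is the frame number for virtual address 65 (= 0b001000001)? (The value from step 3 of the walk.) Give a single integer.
Answer: 7

Derivation:
vaddr = 65: l1_idx=1, l2_idx=0
L1[1] = 0; L2[0][0] = 7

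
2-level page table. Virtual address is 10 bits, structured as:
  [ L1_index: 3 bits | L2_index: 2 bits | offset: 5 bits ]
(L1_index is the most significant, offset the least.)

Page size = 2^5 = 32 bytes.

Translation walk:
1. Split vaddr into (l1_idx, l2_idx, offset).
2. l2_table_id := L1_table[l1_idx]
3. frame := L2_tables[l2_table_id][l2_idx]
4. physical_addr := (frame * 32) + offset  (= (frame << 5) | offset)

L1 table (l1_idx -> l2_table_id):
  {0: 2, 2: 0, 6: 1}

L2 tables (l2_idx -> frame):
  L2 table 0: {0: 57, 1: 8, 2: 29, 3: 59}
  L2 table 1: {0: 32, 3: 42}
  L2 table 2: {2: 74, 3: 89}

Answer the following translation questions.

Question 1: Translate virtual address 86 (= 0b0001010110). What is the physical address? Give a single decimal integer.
vaddr = 86 = 0b0001010110
Split: l1_idx=0, l2_idx=2, offset=22
L1[0] = 2
L2[2][2] = 74
paddr = 74 * 32 + 22 = 2390

Answer: 2390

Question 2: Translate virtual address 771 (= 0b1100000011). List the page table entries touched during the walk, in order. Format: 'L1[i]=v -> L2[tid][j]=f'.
Answer: L1[6]=1 -> L2[1][0]=32

Derivation:
vaddr = 771 = 0b1100000011
Split: l1_idx=6, l2_idx=0, offset=3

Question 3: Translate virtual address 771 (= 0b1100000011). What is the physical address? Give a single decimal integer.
Answer: 1027

Derivation:
vaddr = 771 = 0b1100000011
Split: l1_idx=6, l2_idx=0, offset=3
L1[6] = 1
L2[1][0] = 32
paddr = 32 * 32 + 3 = 1027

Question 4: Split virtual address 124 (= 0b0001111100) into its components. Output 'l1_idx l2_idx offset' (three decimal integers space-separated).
vaddr = 124 = 0b0001111100
  top 3 bits -> l1_idx = 0
  next 2 bits -> l2_idx = 3
  bottom 5 bits -> offset = 28

Answer: 0 3 28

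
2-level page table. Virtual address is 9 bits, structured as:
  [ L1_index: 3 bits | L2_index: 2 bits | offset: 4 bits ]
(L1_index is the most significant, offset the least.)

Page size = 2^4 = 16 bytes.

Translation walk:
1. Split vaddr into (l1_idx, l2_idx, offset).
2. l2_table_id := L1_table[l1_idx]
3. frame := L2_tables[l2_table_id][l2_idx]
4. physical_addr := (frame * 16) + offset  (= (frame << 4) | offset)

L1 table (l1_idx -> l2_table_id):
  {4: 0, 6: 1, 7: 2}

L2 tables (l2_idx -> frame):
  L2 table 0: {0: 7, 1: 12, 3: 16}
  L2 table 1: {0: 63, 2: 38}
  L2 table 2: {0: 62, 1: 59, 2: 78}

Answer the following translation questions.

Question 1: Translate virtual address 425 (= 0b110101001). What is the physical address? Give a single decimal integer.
Answer: 617

Derivation:
vaddr = 425 = 0b110101001
Split: l1_idx=6, l2_idx=2, offset=9
L1[6] = 1
L2[1][2] = 38
paddr = 38 * 16 + 9 = 617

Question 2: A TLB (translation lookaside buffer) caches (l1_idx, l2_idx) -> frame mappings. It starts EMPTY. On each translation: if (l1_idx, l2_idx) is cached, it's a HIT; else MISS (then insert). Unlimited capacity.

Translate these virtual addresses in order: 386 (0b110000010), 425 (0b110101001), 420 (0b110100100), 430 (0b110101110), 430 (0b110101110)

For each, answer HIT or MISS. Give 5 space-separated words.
vaddr=386: (6,0) not in TLB -> MISS, insert
vaddr=425: (6,2) not in TLB -> MISS, insert
vaddr=420: (6,2) in TLB -> HIT
vaddr=430: (6,2) in TLB -> HIT
vaddr=430: (6,2) in TLB -> HIT

Answer: MISS MISS HIT HIT HIT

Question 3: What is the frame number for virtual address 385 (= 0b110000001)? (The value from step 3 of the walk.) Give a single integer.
vaddr = 385: l1_idx=6, l2_idx=0
L1[6] = 1; L2[1][0] = 63

Answer: 63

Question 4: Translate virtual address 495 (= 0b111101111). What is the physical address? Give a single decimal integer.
Answer: 1263

Derivation:
vaddr = 495 = 0b111101111
Split: l1_idx=7, l2_idx=2, offset=15
L1[7] = 2
L2[2][2] = 78
paddr = 78 * 16 + 15 = 1263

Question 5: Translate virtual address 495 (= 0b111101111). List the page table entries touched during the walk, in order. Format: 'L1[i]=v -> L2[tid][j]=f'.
Answer: L1[7]=2 -> L2[2][2]=78

Derivation:
vaddr = 495 = 0b111101111
Split: l1_idx=7, l2_idx=2, offset=15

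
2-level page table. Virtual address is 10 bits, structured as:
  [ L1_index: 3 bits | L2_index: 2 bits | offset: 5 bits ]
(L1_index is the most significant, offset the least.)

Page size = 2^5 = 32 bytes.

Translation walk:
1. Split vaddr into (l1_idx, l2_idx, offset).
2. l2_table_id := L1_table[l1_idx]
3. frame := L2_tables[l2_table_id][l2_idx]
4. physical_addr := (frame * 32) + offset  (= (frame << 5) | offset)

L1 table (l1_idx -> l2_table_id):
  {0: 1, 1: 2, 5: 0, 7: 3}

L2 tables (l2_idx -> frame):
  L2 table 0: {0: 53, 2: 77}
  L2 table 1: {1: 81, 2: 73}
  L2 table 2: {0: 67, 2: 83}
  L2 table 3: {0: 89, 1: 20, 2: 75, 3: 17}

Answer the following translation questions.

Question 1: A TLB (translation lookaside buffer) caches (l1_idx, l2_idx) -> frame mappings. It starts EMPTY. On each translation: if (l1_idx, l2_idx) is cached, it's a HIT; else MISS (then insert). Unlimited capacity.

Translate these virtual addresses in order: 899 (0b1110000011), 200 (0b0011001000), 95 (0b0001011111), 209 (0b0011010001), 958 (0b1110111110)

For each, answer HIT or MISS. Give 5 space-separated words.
Answer: MISS MISS MISS HIT MISS

Derivation:
vaddr=899: (7,0) not in TLB -> MISS, insert
vaddr=200: (1,2) not in TLB -> MISS, insert
vaddr=95: (0,2) not in TLB -> MISS, insert
vaddr=209: (1,2) in TLB -> HIT
vaddr=958: (7,1) not in TLB -> MISS, insert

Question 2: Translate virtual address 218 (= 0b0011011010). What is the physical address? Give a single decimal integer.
vaddr = 218 = 0b0011011010
Split: l1_idx=1, l2_idx=2, offset=26
L1[1] = 2
L2[2][2] = 83
paddr = 83 * 32 + 26 = 2682

Answer: 2682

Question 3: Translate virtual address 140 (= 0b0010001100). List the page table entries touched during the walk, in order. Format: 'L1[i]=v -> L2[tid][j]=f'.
vaddr = 140 = 0b0010001100
Split: l1_idx=1, l2_idx=0, offset=12

Answer: L1[1]=2 -> L2[2][0]=67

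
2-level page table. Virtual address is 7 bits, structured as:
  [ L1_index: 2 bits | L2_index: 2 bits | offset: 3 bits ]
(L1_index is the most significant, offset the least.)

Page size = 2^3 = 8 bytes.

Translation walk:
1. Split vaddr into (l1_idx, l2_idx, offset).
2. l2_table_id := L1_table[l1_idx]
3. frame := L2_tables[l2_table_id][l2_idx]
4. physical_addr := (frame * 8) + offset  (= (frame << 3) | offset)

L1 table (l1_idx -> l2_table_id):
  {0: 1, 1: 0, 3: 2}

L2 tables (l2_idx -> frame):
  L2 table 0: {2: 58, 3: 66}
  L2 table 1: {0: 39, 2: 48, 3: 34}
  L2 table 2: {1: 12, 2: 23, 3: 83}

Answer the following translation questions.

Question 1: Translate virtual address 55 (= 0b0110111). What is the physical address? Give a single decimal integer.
vaddr = 55 = 0b0110111
Split: l1_idx=1, l2_idx=2, offset=7
L1[1] = 0
L2[0][2] = 58
paddr = 58 * 8 + 7 = 471

Answer: 471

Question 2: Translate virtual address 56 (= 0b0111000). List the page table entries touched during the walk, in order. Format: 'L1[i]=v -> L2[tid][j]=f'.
vaddr = 56 = 0b0111000
Split: l1_idx=1, l2_idx=3, offset=0

Answer: L1[1]=0 -> L2[0][3]=66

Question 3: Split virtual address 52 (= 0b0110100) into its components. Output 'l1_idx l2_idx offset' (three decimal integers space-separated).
Answer: 1 2 4

Derivation:
vaddr = 52 = 0b0110100
  top 2 bits -> l1_idx = 1
  next 2 bits -> l2_idx = 2
  bottom 3 bits -> offset = 4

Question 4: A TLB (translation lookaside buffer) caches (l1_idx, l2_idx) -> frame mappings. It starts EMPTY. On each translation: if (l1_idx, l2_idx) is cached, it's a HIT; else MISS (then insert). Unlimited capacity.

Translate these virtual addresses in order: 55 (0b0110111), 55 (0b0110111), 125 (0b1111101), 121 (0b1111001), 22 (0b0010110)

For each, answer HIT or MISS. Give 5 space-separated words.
vaddr=55: (1,2) not in TLB -> MISS, insert
vaddr=55: (1,2) in TLB -> HIT
vaddr=125: (3,3) not in TLB -> MISS, insert
vaddr=121: (3,3) in TLB -> HIT
vaddr=22: (0,2) not in TLB -> MISS, insert

Answer: MISS HIT MISS HIT MISS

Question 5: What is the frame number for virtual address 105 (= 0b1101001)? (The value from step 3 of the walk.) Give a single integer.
Answer: 12

Derivation:
vaddr = 105: l1_idx=3, l2_idx=1
L1[3] = 2; L2[2][1] = 12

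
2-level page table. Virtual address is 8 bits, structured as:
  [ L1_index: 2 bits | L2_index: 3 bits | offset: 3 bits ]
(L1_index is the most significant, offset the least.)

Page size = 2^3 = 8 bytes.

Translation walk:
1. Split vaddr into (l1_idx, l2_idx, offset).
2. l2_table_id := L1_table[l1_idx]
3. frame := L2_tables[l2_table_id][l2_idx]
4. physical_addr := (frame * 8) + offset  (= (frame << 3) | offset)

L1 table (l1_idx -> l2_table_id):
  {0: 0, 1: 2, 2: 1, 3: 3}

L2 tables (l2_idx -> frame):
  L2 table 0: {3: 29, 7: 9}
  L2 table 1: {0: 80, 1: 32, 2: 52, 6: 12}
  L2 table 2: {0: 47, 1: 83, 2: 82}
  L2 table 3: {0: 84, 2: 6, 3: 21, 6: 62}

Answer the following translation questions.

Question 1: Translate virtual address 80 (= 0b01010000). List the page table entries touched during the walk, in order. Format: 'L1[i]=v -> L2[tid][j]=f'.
vaddr = 80 = 0b01010000
Split: l1_idx=1, l2_idx=2, offset=0

Answer: L1[1]=2 -> L2[2][2]=82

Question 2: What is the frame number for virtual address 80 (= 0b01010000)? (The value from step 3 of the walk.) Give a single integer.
vaddr = 80: l1_idx=1, l2_idx=2
L1[1] = 2; L2[2][2] = 82

Answer: 82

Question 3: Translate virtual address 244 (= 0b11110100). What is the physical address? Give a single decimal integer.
vaddr = 244 = 0b11110100
Split: l1_idx=3, l2_idx=6, offset=4
L1[3] = 3
L2[3][6] = 62
paddr = 62 * 8 + 4 = 500

Answer: 500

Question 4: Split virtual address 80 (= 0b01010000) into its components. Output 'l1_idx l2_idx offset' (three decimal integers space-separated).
vaddr = 80 = 0b01010000
  top 2 bits -> l1_idx = 1
  next 3 bits -> l2_idx = 2
  bottom 3 bits -> offset = 0

Answer: 1 2 0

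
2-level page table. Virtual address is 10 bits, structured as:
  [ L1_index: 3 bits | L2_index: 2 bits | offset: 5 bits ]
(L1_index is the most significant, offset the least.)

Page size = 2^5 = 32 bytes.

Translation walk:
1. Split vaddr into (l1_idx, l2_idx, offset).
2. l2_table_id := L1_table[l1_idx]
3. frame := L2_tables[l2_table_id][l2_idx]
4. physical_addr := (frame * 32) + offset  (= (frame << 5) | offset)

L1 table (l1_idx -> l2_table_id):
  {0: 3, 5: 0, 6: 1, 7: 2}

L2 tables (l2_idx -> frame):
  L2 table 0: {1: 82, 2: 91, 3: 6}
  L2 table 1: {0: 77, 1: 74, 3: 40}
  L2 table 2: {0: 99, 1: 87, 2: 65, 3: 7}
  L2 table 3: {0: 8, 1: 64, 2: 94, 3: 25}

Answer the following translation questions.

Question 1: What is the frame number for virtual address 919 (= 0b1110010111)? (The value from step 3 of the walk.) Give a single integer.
Answer: 99

Derivation:
vaddr = 919: l1_idx=7, l2_idx=0
L1[7] = 2; L2[2][0] = 99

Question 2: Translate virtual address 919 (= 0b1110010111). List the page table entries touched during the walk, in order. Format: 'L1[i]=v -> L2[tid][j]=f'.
Answer: L1[7]=2 -> L2[2][0]=99

Derivation:
vaddr = 919 = 0b1110010111
Split: l1_idx=7, l2_idx=0, offset=23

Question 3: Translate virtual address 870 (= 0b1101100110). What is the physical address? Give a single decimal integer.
Answer: 1286

Derivation:
vaddr = 870 = 0b1101100110
Split: l1_idx=6, l2_idx=3, offset=6
L1[6] = 1
L2[1][3] = 40
paddr = 40 * 32 + 6 = 1286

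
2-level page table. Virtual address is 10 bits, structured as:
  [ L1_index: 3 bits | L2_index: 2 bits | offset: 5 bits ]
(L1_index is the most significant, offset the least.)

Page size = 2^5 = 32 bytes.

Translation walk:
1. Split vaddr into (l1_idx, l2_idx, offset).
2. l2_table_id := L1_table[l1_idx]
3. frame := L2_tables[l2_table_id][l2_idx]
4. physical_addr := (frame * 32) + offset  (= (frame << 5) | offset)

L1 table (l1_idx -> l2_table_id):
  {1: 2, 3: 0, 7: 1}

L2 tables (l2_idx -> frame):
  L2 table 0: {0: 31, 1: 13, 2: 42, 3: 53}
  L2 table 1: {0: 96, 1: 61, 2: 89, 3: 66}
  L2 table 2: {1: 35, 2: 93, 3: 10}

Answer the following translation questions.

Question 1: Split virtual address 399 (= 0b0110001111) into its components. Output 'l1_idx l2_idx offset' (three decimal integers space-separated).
Answer: 3 0 15

Derivation:
vaddr = 399 = 0b0110001111
  top 3 bits -> l1_idx = 3
  next 2 bits -> l2_idx = 0
  bottom 5 bits -> offset = 15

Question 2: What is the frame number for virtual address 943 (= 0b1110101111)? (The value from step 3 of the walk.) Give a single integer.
vaddr = 943: l1_idx=7, l2_idx=1
L1[7] = 1; L2[1][1] = 61

Answer: 61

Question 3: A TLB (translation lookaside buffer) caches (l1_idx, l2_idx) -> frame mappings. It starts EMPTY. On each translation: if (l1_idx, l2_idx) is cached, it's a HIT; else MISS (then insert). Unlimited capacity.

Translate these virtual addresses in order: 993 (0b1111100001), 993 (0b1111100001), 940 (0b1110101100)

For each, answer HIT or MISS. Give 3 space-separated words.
vaddr=993: (7,3) not in TLB -> MISS, insert
vaddr=993: (7,3) in TLB -> HIT
vaddr=940: (7,1) not in TLB -> MISS, insert

Answer: MISS HIT MISS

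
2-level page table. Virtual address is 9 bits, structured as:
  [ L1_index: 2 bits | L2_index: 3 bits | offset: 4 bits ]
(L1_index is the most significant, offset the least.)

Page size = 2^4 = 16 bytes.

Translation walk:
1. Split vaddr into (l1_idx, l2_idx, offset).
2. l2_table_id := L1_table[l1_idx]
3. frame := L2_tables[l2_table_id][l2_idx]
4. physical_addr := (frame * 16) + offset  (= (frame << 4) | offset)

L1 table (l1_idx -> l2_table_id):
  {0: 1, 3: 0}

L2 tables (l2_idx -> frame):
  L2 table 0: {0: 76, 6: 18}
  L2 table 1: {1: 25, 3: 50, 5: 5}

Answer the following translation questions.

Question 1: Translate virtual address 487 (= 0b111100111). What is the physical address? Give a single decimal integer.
Answer: 295

Derivation:
vaddr = 487 = 0b111100111
Split: l1_idx=3, l2_idx=6, offset=7
L1[3] = 0
L2[0][6] = 18
paddr = 18 * 16 + 7 = 295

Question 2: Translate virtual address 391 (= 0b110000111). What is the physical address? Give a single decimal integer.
Answer: 1223

Derivation:
vaddr = 391 = 0b110000111
Split: l1_idx=3, l2_idx=0, offset=7
L1[3] = 0
L2[0][0] = 76
paddr = 76 * 16 + 7 = 1223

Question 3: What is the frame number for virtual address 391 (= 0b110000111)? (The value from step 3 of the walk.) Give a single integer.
Answer: 76

Derivation:
vaddr = 391: l1_idx=3, l2_idx=0
L1[3] = 0; L2[0][0] = 76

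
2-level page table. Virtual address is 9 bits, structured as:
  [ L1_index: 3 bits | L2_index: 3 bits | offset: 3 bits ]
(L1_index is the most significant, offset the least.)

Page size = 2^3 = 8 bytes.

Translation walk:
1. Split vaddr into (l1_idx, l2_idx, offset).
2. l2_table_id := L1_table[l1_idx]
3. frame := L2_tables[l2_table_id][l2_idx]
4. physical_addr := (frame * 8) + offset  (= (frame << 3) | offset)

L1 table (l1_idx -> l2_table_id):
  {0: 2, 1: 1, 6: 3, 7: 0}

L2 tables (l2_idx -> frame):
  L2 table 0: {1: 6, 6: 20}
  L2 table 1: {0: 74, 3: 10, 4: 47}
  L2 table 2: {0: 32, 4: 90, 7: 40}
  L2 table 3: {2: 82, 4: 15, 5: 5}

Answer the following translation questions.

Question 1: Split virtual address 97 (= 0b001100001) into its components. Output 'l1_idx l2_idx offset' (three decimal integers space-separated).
Answer: 1 4 1

Derivation:
vaddr = 97 = 0b001100001
  top 3 bits -> l1_idx = 1
  next 3 bits -> l2_idx = 4
  bottom 3 bits -> offset = 1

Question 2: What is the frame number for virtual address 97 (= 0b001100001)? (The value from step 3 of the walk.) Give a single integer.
Answer: 47

Derivation:
vaddr = 97: l1_idx=1, l2_idx=4
L1[1] = 1; L2[1][4] = 47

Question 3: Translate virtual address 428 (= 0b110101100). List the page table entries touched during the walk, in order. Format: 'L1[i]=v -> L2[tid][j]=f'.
Answer: L1[6]=3 -> L2[3][5]=5

Derivation:
vaddr = 428 = 0b110101100
Split: l1_idx=6, l2_idx=5, offset=4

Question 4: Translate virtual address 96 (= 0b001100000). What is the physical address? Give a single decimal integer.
Answer: 376

Derivation:
vaddr = 96 = 0b001100000
Split: l1_idx=1, l2_idx=4, offset=0
L1[1] = 1
L2[1][4] = 47
paddr = 47 * 8 + 0 = 376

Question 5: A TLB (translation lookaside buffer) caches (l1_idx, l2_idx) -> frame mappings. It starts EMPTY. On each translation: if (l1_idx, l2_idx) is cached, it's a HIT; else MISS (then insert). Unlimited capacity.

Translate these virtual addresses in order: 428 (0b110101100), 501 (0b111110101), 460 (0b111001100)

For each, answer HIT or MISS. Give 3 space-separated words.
vaddr=428: (6,5) not in TLB -> MISS, insert
vaddr=501: (7,6) not in TLB -> MISS, insert
vaddr=460: (7,1) not in TLB -> MISS, insert

Answer: MISS MISS MISS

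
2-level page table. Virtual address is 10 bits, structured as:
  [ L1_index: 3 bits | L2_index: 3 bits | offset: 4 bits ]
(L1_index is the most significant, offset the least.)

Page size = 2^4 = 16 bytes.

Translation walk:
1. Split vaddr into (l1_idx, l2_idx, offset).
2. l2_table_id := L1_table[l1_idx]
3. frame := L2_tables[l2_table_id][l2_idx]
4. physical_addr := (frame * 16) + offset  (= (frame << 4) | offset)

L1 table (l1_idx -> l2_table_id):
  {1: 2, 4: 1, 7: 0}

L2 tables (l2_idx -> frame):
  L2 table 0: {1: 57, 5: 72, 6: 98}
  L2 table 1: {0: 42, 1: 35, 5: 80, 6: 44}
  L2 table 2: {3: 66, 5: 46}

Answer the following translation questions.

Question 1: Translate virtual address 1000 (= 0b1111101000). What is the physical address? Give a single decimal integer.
Answer: 1576

Derivation:
vaddr = 1000 = 0b1111101000
Split: l1_idx=7, l2_idx=6, offset=8
L1[7] = 0
L2[0][6] = 98
paddr = 98 * 16 + 8 = 1576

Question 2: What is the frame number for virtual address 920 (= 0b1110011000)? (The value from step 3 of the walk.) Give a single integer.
vaddr = 920: l1_idx=7, l2_idx=1
L1[7] = 0; L2[0][1] = 57

Answer: 57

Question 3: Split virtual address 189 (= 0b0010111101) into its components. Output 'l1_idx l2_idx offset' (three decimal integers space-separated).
vaddr = 189 = 0b0010111101
  top 3 bits -> l1_idx = 1
  next 3 bits -> l2_idx = 3
  bottom 4 bits -> offset = 13

Answer: 1 3 13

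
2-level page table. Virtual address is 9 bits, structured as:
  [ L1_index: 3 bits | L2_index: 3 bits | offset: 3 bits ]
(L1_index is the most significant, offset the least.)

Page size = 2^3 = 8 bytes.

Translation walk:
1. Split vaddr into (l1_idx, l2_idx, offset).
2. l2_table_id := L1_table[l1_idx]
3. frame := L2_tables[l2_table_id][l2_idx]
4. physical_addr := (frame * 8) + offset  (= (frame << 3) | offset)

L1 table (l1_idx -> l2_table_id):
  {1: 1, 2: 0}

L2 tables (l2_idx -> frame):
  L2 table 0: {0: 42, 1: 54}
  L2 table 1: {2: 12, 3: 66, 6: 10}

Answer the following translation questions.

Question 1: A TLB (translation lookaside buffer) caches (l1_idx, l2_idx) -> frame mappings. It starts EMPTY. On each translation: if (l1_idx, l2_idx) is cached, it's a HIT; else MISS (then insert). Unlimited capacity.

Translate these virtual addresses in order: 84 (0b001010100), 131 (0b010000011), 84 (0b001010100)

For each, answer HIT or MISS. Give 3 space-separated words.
vaddr=84: (1,2) not in TLB -> MISS, insert
vaddr=131: (2,0) not in TLB -> MISS, insert
vaddr=84: (1,2) in TLB -> HIT

Answer: MISS MISS HIT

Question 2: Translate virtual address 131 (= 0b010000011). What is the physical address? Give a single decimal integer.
Answer: 339

Derivation:
vaddr = 131 = 0b010000011
Split: l1_idx=2, l2_idx=0, offset=3
L1[2] = 0
L2[0][0] = 42
paddr = 42 * 8 + 3 = 339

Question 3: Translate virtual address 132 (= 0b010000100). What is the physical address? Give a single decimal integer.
vaddr = 132 = 0b010000100
Split: l1_idx=2, l2_idx=0, offset=4
L1[2] = 0
L2[0][0] = 42
paddr = 42 * 8 + 4 = 340

Answer: 340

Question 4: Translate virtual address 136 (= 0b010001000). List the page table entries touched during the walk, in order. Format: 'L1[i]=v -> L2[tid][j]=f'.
Answer: L1[2]=0 -> L2[0][1]=54

Derivation:
vaddr = 136 = 0b010001000
Split: l1_idx=2, l2_idx=1, offset=0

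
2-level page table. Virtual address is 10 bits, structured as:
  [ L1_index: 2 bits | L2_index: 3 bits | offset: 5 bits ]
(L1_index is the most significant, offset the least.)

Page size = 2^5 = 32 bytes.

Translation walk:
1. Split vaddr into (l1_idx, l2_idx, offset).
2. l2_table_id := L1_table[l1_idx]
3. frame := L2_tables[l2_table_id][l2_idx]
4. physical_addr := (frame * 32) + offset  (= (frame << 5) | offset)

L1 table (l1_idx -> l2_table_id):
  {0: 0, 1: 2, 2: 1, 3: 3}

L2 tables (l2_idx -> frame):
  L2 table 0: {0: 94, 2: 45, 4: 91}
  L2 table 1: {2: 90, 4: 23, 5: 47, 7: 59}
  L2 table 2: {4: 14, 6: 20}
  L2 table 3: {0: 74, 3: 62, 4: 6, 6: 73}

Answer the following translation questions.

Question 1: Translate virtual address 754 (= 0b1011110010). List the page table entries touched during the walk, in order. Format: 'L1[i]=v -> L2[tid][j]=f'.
Answer: L1[2]=1 -> L2[1][7]=59

Derivation:
vaddr = 754 = 0b1011110010
Split: l1_idx=2, l2_idx=7, offset=18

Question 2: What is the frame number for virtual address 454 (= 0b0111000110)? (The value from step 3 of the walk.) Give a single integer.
vaddr = 454: l1_idx=1, l2_idx=6
L1[1] = 2; L2[2][6] = 20

Answer: 20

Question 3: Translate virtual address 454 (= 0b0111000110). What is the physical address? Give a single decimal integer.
vaddr = 454 = 0b0111000110
Split: l1_idx=1, l2_idx=6, offset=6
L1[1] = 2
L2[2][6] = 20
paddr = 20 * 32 + 6 = 646

Answer: 646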